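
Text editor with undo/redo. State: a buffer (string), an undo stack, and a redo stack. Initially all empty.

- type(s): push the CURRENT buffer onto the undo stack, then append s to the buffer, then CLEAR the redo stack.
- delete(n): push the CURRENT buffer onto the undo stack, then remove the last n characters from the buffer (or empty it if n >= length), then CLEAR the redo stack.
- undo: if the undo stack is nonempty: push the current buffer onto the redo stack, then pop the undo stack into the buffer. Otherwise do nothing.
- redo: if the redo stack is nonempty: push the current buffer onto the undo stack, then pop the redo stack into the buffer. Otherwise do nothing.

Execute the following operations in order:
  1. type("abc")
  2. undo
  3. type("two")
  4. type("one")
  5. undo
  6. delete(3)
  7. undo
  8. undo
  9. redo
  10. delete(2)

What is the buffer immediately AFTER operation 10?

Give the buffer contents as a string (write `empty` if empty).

After op 1 (type): buf='abc' undo_depth=1 redo_depth=0
After op 2 (undo): buf='(empty)' undo_depth=0 redo_depth=1
After op 3 (type): buf='two' undo_depth=1 redo_depth=0
After op 4 (type): buf='twoone' undo_depth=2 redo_depth=0
After op 5 (undo): buf='two' undo_depth=1 redo_depth=1
After op 6 (delete): buf='(empty)' undo_depth=2 redo_depth=0
After op 7 (undo): buf='two' undo_depth=1 redo_depth=1
After op 8 (undo): buf='(empty)' undo_depth=0 redo_depth=2
After op 9 (redo): buf='two' undo_depth=1 redo_depth=1
After op 10 (delete): buf='t' undo_depth=2 redo_depth=0

Answer: t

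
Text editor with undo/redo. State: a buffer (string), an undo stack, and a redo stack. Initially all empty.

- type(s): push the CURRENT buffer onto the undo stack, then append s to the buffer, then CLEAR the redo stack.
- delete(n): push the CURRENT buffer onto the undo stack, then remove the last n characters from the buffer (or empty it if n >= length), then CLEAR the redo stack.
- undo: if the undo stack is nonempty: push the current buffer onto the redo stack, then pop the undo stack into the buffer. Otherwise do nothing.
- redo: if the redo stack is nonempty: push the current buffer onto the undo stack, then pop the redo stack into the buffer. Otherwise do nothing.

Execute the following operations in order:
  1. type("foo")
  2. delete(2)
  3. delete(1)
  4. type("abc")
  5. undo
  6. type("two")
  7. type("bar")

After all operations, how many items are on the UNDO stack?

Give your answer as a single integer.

After op 1 (type): buf='foo' undo_depth=1 redo_depth=0
After op 2 (delete): buf='f' undo_depth=2 redo_depth=0
After op 3 (delete): buf='(empty)' undo_depth=3 redo_depth=0
After op 4 (type): buf='abc' undo_depth=4 redo_depth=0
After op 5 (undo): buf='(empty)' undo_depth=3 redo_depth=1
After op 6 (type): buf='two' undo_depth=4 redo_depth=0
After op 7 (type): buf='twobar' undo_depth=5 redo_depth=0

Answer: 5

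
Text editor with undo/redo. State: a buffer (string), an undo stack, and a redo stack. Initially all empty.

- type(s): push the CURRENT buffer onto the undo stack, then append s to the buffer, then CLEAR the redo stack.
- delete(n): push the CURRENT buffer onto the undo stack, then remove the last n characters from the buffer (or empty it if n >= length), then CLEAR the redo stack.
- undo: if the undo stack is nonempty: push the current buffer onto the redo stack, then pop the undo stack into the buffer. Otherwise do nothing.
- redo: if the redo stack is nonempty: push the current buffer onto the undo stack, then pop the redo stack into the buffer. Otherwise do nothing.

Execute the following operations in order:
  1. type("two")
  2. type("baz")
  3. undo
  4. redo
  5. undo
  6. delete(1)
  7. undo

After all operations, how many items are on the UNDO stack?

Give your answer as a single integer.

Answer: 1

Derivation:
After op 1 (type): buf='two' undo_depth=1 redo_depth=0
After op 2 (type): buf='twobaz' undo_depth=2 redo_depth=0
After op 3 (undo): buf='two' undo_depth=1 redo_depth=1
After op 4 (redo): buf='twobaz' undo_depth=2 redo_depth=0
After op 5 (undo): buf='two' undo_depth=1 redo_depth=1
After op 6 (delete): buf='tw' undo_depth=2 redo_depth=0
After op 7 (undo): buf='two' undo_depth=1 redo_depth=1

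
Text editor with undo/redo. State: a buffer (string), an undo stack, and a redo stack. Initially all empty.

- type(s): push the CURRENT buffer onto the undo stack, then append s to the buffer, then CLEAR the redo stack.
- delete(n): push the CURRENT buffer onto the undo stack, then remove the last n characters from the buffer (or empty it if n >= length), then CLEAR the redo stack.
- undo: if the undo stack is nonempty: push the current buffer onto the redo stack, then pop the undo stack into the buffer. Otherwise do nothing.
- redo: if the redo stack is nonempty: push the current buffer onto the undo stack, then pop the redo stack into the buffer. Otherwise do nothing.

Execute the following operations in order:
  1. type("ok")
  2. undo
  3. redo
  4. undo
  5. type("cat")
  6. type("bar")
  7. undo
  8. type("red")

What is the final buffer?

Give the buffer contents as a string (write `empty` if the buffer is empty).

Answer: catred

Derivation:
After op 1 (type): buf='ok' undo_depth=1 redo_depth=0
After op 2 (undo): buf='(empty)' undo_depth=0 redo_depth=1
After op 3 (redo): buf='ok' undo_depth=1 redo_depth=0
After op 4 (undo): buf='(empty)' undo_depth=0 redo_depth=1
After op 5 (type): buf='cat' undo_depth=1 redo_depth=0
After op 6 (type): buf='catbar' undo_depth=2 redo_depth=0
After op 7 (undo): buf='cat' undo_depth=1 redo_depth=1
After op 8 (type): buf='catred' undo_depth=2 redo_depth=0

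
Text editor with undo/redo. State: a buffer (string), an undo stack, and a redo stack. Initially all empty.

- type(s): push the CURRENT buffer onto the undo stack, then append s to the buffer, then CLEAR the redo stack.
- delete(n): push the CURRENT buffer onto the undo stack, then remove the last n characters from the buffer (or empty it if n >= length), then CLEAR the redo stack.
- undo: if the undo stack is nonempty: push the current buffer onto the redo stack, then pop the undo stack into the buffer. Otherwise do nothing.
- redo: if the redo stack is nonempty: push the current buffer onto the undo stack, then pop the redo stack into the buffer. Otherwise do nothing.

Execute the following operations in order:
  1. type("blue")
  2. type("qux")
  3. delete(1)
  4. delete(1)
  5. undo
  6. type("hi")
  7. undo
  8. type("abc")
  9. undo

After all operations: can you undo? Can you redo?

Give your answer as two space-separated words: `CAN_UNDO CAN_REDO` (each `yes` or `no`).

Answer: yes yes

Derivation:
After op 1 (type): buf='blue' undo_depth=1 redo_depth=0
After op 2 (type): buf='bluequx' undo_depth=2 redo_depth=0
After op 3 (delete): buf='bluequ' undo_depth=3 redo_depth=0
After op 4 (delete): buf='blueq' undo_depth=4 redo_depth=0
After op 5 (undo): buf='bluequ' undo_depth=3 redo_depth=1
After op 6 (type): buf='bluequhi' undo_depth=4 redo_depth=0
After op 7 (undo): buf='bluequ' undo_depth=3 redo_depth=1
After op 8 (type): buf='bluequabc' undo_depth=4 redo_depth=0
After op 9 (undo): buf='bluequ' undo_depth=3 redo_depth=1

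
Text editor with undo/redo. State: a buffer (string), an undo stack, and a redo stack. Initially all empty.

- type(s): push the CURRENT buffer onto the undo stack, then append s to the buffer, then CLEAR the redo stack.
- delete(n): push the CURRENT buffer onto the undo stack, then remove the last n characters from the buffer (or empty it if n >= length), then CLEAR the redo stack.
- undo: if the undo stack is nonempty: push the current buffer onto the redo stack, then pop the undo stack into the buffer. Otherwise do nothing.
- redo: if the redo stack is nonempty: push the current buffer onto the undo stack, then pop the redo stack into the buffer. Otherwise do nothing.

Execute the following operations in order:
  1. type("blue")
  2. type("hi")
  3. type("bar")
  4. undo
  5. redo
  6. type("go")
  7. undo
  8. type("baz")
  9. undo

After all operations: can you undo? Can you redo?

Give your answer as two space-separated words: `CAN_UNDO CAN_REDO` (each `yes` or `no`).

Answer: yes yes

Derivation:
After op 1 (type): buf='blue' undo_depth=1 redo_depth=0
After op 2 (type): buf='bluehi' undo_depth=2 redo_depth=0
After op 3 (type): buf='bluehibar' undo_depth=3 redo_depth=0
After op 4 (undo): buf='bluehi' undo_depth=2 redo_depth=1
After op 5 (redo): buf='bluehibar' undo_depth=3 redo_depth=0
After op 6 (type): buf='bluehibargo' undo_depth=4 redo_depth=0
After op 7 (undo): buf='bluehibar' undo_depth=3 redo_depth=1
After op 8 (type): buf='bluehibarbaz' undo_depth=4 redo_depth=0
After op 9 (undo): buf='bluehibar' undo_depth=3 redo_depth=1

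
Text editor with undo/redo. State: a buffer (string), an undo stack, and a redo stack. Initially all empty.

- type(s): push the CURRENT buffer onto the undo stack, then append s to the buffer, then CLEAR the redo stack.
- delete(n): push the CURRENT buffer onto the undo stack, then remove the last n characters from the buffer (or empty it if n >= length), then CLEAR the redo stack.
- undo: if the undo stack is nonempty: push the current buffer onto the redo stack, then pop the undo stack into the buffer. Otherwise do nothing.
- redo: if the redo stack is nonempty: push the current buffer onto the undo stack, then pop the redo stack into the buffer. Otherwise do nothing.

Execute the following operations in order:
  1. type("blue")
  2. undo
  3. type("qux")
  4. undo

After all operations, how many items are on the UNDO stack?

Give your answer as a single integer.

After op 1 (type): buf='blue' undo_depth=1 redo_depth=0
After op 2 (undo): buf='(empty)' undo_depth=0 redo_depth=1
After op 3 (type): buf='qux' undo_depth=1 redo_depth=0
After op 4 (undo): buf='(empty)' undo_depth=0 redo_depth=1

Answer: 0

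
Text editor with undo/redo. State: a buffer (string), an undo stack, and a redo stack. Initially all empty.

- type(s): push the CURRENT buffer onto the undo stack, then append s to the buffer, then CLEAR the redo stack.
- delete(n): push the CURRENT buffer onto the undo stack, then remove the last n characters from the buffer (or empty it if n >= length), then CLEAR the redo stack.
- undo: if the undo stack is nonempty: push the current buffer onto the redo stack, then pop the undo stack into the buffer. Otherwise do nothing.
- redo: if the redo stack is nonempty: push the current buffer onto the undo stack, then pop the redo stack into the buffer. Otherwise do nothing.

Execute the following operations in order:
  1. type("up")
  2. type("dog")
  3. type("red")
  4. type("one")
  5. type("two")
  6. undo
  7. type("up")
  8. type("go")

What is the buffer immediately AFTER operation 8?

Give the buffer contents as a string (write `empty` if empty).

After op 1 (type): buf='up' undo_depth=1 redo_depth=0
After op 2 (type): buf='updog' undo_depth=2 redo_depth=0
After op 3 (type): buf='updogred' undo_depth=3 redo_depth=0
After op 4 (type): buf='updogredone' undo_depth=4 redo_depth=0
After op 5 (type): buf='updogredonetwo' undo_depth=5 redo_depth=0
After op 6 (undo): buf='updogredone' undo_depth=4 redo_depth=1
After op 7 (type): buf='updogredoneup' undo_depth=5 redo_depth=0
After op 8 (type): buf='updogredoneupgo' undo_depth=6 redo_depth=0

Answer: updogredoneupgo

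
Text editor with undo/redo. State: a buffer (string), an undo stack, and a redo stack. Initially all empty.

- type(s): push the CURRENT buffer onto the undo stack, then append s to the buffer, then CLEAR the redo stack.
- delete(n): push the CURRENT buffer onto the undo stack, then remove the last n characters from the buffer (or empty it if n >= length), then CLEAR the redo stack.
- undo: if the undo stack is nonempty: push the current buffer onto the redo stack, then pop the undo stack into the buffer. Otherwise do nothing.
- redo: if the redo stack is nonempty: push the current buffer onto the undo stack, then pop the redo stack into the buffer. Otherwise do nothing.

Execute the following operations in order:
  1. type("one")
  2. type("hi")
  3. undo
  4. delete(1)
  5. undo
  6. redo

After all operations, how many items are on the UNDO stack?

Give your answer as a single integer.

Answer: 2

Derivation:
After op 1 (type): buf='one' undo_depth=1 redo_depth=0
After op 2 (type): buf='onehi' undo_depth=2 redo_depth=0
After op 3 (undo): buf='one' undo_depth=1 redo_depth=1
After op 4 (delete): buf='on' undo_depth=2 redo_depth=0
After op 5 (undo): buf='one' undo_depth=1 redo_depth=1
After op 6 (redo): buf='on' undo_depth=2 redo_depth=0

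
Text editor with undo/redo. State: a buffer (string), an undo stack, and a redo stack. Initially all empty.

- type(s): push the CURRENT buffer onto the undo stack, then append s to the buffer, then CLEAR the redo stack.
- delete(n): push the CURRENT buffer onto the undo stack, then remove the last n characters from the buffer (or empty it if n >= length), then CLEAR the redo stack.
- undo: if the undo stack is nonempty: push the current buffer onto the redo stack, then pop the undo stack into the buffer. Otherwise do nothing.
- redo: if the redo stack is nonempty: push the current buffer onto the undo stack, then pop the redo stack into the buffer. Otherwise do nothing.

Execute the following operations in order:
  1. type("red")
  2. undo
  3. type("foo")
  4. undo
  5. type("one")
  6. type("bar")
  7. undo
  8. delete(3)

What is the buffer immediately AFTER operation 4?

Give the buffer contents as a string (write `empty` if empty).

Answer: empty

Derivation:
After op 1 (type): buf='red' undo_depth=1 redo_depth=0
After op 2 (undo): buf='(empty)' undo_depth=0 redo_depth=1
After op 3 (type): buf='foo' undo_depth=1 redo_depth=0
After op 4 (undo): buf='(empty)' undo_depth=0 redo_depth=1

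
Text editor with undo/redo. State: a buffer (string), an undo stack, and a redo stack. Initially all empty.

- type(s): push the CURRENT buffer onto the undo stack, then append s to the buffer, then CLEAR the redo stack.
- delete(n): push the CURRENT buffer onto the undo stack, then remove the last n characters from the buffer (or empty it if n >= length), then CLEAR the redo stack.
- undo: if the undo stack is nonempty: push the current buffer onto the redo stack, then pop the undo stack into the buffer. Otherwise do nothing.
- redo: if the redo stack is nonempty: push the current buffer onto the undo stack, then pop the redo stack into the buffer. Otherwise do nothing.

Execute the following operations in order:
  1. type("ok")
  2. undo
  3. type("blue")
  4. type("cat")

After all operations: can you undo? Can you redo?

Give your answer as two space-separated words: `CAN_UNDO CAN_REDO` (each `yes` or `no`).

Answer: yes no

Derivation:
After op 1 (type): buf='ok' undo_depth=1 redo_depth=0
After op 2 (undo): buf='(empty)' undo_depth=0 redo_depth=1
After op 3 (type): buf='blue' undo_depth=1 redo_depth=0
After op 4 (type): buf='bluecat' undo_depth=2 redo_depth=0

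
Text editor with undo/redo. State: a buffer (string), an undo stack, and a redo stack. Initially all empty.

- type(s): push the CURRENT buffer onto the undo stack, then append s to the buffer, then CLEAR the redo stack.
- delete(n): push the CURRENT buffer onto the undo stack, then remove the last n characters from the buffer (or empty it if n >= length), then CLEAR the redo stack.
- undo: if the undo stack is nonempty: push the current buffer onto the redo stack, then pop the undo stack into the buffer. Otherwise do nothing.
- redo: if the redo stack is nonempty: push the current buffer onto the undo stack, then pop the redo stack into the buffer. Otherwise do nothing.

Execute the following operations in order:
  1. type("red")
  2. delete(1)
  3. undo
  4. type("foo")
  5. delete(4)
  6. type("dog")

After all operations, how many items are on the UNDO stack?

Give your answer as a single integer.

Answer: 4

Derivation:
After op 1 (type): buf='red' undo_depth=1 redo_depth=0
After op 2 (delete): buf='re' undo_depth=2 redo_depth=0
After op 3 (undo): buf='red' undo_depth=1 redo_depth=1
After op 4 (type): buf='redfoo' undo_depth=2 redo_depth=0
After op 5 (delete): buf='re' undo_depth=3 redo_depth=0
After op 6 (type): buf='redog' undo_depth=4 redo_depth=0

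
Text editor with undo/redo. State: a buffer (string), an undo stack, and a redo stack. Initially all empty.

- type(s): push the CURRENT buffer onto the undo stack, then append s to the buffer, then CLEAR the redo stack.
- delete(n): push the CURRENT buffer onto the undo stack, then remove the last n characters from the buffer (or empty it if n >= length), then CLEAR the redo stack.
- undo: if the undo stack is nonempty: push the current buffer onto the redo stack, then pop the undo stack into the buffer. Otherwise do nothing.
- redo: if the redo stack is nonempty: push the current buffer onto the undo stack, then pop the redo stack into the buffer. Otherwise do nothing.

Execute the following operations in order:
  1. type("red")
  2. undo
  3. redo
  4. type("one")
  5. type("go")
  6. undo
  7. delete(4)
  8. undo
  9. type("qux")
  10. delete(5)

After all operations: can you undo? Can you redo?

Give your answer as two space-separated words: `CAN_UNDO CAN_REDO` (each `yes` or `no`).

Answer: yes no

Derivation:
After op 1 (type): buf='red' undo_depth=1 redo_depth=0
After op 2 (undo): buf='(empty)' undo_depth=0 redo_depth=1
After op 3 (redo): buf='red' undo_depth=1 redo_depth=0
After op 4 (type): buf='redone' undo_depth=2 redo_depth=0
After op 5 (type): buf='redonego' undo_depth=3 redo_depth=0
After op 6 (undo): buf='redone' undo_depth=2 redo_depth=1
After op 7 (delete): buf='re' undo_depth=3 redo_depth=0
After op 8 (undo): buf='redone' undo_depth=2 redo_depth=1
After op 9 (type): buf='redonequx' undo_depth=3 redo_depth=0
After op 10 (delete): buf='redo' undo_depth=4 redo_depth=0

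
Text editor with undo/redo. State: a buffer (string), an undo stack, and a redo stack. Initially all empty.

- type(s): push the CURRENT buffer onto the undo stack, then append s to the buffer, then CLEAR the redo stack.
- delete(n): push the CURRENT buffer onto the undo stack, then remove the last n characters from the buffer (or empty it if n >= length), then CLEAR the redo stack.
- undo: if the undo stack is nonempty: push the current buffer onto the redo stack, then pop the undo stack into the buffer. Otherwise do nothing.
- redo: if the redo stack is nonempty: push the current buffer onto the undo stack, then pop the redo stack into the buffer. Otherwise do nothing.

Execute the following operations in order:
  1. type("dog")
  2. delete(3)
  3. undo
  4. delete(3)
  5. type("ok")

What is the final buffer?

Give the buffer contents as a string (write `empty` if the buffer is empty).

After op 1 (type): buf='dog' undo_depth=1 redo_depth=0
After op 2 (delete): buf='(empty)' undo_depth=2 redo_depth=0
After op 3 (undo): buf='dog' undo_depth=1 redo_depth=1
After op 4 (delete): buf='(empty)' undo_depth=2 redo_depth=0
After op 5 (type): buf='ok' undo_depth=3 redo_depth=0

Answer: ok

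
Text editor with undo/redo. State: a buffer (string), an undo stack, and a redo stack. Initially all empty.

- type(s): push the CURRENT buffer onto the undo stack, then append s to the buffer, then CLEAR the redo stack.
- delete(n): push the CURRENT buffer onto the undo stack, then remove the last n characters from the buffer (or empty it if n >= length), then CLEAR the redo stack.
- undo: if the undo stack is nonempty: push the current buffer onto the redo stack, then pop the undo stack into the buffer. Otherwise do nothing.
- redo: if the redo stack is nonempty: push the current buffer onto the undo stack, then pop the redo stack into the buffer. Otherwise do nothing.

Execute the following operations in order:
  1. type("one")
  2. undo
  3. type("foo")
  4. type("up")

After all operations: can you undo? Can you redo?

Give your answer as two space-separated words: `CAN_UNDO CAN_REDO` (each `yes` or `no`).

Answer: yes no

Derivation:
After op 1 (type): buf='one' undo_depth=1 redo_depth=0
After op 2 (undo): buf='(empty)' undo_depth=0 redo_depth=1
After op 3 (type): buf='foo' undo_depth=1 redo_depth=0
After op 4 (type): buf='fooup' undo_depth=2 redo_depth=0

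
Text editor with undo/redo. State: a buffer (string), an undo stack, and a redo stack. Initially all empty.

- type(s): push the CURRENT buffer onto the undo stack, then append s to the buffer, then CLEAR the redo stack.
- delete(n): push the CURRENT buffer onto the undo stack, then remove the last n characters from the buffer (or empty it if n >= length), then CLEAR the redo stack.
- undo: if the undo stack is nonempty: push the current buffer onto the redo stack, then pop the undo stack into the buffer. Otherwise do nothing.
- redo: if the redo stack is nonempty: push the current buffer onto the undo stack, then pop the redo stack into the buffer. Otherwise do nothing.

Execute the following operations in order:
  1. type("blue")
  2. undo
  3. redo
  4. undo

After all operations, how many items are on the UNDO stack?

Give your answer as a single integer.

Answer: 0

Derivation:
After op 1 (type): buf='blue' undo_depth=1 redo_depth=0
After op 2 (undo): buf='(empty)' undo_depth=0 redo_depth=1
After op 3 (redo): buf='blue' undo_depth=1 redo_depth=0
After op 4 (undo): buf='(empty)' undo_depth=0 redo_depth=1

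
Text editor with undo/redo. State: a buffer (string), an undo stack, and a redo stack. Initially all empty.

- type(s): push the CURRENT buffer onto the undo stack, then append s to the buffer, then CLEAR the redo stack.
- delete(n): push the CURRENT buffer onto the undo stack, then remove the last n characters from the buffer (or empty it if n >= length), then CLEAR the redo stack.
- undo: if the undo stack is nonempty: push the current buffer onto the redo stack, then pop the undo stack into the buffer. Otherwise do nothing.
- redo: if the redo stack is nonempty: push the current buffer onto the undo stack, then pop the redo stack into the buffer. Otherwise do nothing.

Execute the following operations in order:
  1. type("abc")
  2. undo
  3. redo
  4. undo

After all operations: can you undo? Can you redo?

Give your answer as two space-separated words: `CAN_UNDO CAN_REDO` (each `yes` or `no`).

After op 1 (type): buf='abc' undo_depth=1 redo_depth=0
After op 2 (undo): buf='(empty)' undo_depth=0 redo_depth=1
After op 3 (redo): buf='abc' undo_depth=1 redo_depth=0
After op 4 (undo): buf='(empty)' undo_depth=0 redo_depth=1

Answer: no yes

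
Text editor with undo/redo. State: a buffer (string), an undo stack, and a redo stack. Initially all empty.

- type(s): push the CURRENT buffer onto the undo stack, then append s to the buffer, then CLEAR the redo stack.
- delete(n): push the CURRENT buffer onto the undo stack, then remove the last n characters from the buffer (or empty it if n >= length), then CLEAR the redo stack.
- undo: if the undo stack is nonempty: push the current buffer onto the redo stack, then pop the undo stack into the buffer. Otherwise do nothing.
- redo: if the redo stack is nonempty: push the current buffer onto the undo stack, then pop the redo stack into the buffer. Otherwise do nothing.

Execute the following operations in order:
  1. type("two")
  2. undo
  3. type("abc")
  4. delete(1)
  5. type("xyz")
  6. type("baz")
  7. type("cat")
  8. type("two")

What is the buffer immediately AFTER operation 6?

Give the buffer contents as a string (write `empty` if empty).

After op 1 (type): buf='two' undo_depth=1 redo_depth=0
After op 2 (undo): buf='(empty)' undo_depth=0 redo_depth=1
After op 3 (type): buf='abc' undo_depth=1 redo_depth=0
After op 4 (delete): buf='ab' undo_depth=2 redo_depth=0
After op 5 (type): buf='abxyz' undo_depth=3 redo_depth=0
After op 6 (type): buf='abxyzbaz' undo_depth=4 redo_depth=0

Answer: abxyzbaz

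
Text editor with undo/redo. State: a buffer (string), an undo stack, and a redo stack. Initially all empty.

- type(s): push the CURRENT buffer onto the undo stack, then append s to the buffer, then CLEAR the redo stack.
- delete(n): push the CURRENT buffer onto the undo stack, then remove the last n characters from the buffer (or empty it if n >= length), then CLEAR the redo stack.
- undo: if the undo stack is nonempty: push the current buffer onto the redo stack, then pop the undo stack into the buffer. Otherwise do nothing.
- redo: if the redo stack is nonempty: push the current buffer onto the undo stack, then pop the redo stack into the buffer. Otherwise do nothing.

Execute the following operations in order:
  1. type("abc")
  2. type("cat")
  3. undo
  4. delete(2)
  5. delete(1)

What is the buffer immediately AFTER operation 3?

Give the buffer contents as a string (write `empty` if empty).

Answer: abc

Derivation:
After op 1 (type): buf='abc' undo_depth=1 redo_depth=0
After op 2 (type): buf='abccat' undo_depth=2 redo_depth=0
After op 3 (undo): buf='abc' undo_depth=1 redo_depth=1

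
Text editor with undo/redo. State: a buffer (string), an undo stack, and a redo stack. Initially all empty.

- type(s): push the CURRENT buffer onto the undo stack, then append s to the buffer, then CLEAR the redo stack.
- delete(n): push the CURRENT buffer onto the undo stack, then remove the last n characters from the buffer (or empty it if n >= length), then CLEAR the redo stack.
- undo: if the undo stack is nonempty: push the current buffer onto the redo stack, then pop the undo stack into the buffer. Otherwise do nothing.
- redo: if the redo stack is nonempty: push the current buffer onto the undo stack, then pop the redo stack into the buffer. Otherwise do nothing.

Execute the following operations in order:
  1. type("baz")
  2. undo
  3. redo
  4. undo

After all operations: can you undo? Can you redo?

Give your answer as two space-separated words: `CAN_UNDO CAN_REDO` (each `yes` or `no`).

After op 1 (type): buf='baz' undo_depth=1 redo_depth=0
After op 2 (undo): buf='(empty)' undo_depth=0 redo_depth=1
After op 3 (redo): buf='baz' undo_depth=1 redo_depth=0
After op 4 (undo): buf='(empty)' undo_depth=0 redo_depth=1

Answer: no yes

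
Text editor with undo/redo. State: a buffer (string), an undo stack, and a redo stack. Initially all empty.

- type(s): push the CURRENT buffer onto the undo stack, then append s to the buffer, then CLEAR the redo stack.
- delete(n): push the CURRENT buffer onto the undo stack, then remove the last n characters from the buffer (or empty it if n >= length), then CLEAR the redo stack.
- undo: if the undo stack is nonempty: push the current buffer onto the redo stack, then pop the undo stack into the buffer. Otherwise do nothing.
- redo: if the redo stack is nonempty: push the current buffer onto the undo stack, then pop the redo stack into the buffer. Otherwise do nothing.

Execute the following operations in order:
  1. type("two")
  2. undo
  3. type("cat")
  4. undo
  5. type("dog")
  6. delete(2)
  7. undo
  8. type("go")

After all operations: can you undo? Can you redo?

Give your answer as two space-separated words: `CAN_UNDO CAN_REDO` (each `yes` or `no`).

After op 1 (type): buf='two' undo_depth=1 redo_depth=0
After op 2 (undo): buf='(empty)' undo_depth=0 redo_depth=1
After op 3 (type): buf='cat' undo_depth=1 redo_depth=0
After op 4 (undo): buf='(empty)' undo_depth=0 redo_depth=1
After op 5 (type): buf='dog' undo_depth=1 redo_depth=0
After op 6 (delete): buf='d' undo_depth=2 redo_depth=0
After op 7 (undo): buf='dog' undo_depth=1 redo_depth=1
After op 8 (type): buf='doggo' undo_depth=2 redo_depth=0

Answer: yes no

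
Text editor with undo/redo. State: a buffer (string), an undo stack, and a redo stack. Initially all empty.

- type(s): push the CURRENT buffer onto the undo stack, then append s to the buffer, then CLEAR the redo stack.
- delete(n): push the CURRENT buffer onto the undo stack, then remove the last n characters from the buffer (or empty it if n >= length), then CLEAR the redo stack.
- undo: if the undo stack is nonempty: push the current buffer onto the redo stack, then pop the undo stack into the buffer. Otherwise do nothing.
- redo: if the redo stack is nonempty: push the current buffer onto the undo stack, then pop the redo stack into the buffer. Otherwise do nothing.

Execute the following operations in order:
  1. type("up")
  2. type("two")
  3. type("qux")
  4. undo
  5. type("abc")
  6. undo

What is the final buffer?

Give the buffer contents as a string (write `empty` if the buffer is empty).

After op 1 (type): buf='up' undo_depth=1 redo_depth=0
After op 2 (type): buf='uptwo' undo_depth=2 redo_depth=0
After op 3 (type): buf='uptwoqux' undo_depth=3 redo_depth=0
After op 4 (undo): buf='uptwo' undo_depth=2 redo_depth=1
After op 5 (type): buf='uptwoabc' undo_depth=3 redo_depth=0
After op 6 (undo): buf='uptwo' undo_depth=2 redo_depth=1

Answer: uptwo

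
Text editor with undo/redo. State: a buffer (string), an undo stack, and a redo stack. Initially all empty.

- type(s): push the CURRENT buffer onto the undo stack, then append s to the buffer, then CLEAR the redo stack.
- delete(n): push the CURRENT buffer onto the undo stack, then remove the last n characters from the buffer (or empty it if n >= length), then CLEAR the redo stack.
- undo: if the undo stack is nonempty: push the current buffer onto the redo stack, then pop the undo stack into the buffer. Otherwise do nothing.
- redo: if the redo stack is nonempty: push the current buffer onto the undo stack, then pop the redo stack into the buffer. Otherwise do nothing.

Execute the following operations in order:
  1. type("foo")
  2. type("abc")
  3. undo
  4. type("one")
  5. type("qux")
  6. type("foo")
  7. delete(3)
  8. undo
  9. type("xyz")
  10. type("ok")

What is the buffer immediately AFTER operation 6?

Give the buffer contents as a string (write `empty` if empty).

Answer: fooonequxfoo

Derivation:
After op 1 (type): buf='foo' undo_depth=1 redo_depth=0
After op 2 (type): buf='fooabc' undo_depth=2 redo_depth=0
After op 3 (undo): buf='foo' undo_depth=1 redo_depth=1
After op 4 (type): buf='fooone' undo_depth=2 redo_depth=0
After op 5 (type): buf='fooonequx' undo_depth=3 redo_depth=0
After op 6 (type): buf='fooonequxfoo' undo_depth=4 redo_depth=0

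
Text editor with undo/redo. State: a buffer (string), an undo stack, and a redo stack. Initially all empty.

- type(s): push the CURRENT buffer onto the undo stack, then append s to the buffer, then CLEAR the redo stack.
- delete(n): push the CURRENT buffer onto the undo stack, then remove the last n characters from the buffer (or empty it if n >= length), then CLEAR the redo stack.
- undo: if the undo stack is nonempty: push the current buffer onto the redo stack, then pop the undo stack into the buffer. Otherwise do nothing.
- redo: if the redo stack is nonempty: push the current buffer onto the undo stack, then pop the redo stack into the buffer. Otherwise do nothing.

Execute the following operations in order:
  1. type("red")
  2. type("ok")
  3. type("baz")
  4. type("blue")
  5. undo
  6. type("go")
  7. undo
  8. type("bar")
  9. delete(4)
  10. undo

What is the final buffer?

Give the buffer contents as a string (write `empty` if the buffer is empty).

After op 1 (type): buf='red' undo_depth=1 redo_depth=0
After op 2 (type): buf='redok' undo_depth=2 redo_depth=0
After op 3 (type): buf='redokbaz' undo_depth=3 redo_depth=0
After op 4 (type): buf='redokbazblue' undo_depth=4 redo_depth=0
After op 5 (undo): buf='redokbaz' undo_depth=3 redo_depth=1
After op 6 (type): buf='redokbazgo' undo_depth=4 redo_depth=0
After op 7 (undo): buf='redokbaz' undo_depth=3 redo_depth=1
After op 8 (type): buf='redokbazbar' undo_depth=4 redo_depth=0
After op 9 (delete): buf='redokba' undo_depth=5 redo_depth=0
After op 10 (undo): buf='redokbazbar' undo_depth=4 redo_depth=1

Answer: redokbazbar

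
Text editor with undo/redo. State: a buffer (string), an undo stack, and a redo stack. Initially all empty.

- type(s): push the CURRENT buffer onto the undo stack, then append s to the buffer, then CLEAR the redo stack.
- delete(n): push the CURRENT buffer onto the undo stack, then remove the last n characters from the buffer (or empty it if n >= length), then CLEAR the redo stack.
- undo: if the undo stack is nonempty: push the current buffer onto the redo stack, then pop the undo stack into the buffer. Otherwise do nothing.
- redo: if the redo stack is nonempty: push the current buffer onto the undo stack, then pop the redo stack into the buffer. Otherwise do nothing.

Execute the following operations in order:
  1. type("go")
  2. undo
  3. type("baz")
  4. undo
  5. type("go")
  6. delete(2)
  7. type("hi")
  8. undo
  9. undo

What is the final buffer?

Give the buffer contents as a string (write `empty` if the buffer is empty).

After op 1 (type): buf='go' undo_depth=1 redo_depth=0
After op 2 (undo): buf='(empty)' undo_depth=0 redo_depth=1
After op 3 (type): buf='baz' undo_depth=1 redo_depth=0
After op 4 (undo): buf='(empty)' undo_depth=0 redo_depth=1
After op 5 (type): buf='go' undo_depth=1 redo_depth=0
After op 6 (delete): buf='(empty)' undo_depth=2 redo_depth=0
After op 7 (type): buf='hi' undo_depth=3 redo_depth=0
After op 8 (undo): buf='(empty)' undo_depth=2 redo_depth=1
After op 9 (undo): buf='go' undo_depth=1 redo_depth=2

Answer: go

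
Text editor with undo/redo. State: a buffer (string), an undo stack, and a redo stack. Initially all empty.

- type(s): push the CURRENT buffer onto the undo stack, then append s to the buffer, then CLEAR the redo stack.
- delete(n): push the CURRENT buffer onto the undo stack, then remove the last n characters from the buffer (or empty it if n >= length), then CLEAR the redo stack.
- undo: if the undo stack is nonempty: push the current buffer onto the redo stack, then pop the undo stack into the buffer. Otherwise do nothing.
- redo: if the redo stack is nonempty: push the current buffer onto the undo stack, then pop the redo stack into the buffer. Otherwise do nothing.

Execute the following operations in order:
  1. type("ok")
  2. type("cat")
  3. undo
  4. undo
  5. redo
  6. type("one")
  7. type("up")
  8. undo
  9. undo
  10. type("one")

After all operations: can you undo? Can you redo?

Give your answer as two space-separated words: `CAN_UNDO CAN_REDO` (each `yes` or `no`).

After op 1 (type): buf='ok' undo_depth=1 redo_depth=0
After op 2 (type): buf='okcat' undo_depth=2 redo_depth=0
After op 3 (undo): buf='ok' undo_depth=1 redo_depth=1
After op 4 (undo): buf='(empty)' undo_depth=0 redo_depth=2
After op 5 (redo): buf='ok' undo_depth=1 redo_depth=1
After op 6 (type): buf='okone' undo_depth=2 redo_depth=0
After op 7 (type): buf='okoneup' undo_depth=3 redo_depth=0
After op 8 (undo): buf='okone' undo_depth=2 redo_depth=1
After op 9 (undo): buf='ok' undo_depth=1 redo_depth=2
After op 10 (type): buf='okone' undo_depth=2 redo_depth=0

Answer: yes no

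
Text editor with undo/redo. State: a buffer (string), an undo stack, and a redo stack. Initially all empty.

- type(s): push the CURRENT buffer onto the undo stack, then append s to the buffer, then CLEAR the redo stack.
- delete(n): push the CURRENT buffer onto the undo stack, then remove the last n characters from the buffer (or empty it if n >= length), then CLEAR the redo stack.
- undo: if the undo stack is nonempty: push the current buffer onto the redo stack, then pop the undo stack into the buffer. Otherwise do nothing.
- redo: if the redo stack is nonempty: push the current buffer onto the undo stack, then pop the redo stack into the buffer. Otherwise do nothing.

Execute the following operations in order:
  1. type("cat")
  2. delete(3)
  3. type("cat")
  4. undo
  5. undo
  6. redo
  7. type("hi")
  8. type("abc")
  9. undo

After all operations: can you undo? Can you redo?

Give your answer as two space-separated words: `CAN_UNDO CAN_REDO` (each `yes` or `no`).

Answer: yes yes

Derivation:
After op 1 (type): buf='cat' undo_depth=1 redo_depth=0
After op 2 (delete): buf='(empty)' undo_depth=2 redo_depth=0
After op 3 (type): buf='cat' undo_depth=3 redo_depth=0
After op 4 (undo): buf='(empty)' undo_depth=2 redo_depth=1
After op 5 (undo): buf='cat' undo_depth=1 redo_depth=2
After op 6 (redo): buf='(empty)' undo_depth=2 redo_depth=1
After op 7 (type): buf='hi' undo_depth=3 redo_depth=0
After op 8 (type): buf='hiabc' undo_depth=4 redo_depth=0
After op 9 (undo): buf='hi' undo_depth=3 redo_depth=1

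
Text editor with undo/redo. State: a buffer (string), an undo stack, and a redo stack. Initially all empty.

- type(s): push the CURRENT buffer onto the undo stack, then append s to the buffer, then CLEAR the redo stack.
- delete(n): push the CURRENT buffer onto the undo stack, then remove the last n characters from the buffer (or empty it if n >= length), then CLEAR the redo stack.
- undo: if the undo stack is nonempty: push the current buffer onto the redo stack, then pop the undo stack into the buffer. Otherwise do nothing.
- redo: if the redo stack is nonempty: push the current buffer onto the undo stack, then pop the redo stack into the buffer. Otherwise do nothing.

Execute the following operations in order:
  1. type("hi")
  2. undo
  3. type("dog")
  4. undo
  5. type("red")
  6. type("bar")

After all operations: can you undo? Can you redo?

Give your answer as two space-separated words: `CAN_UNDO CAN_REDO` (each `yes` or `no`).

Answer: yes no

Derivation:
After op 1 (type): buf='hi' undo_depth=1 redo_depth=0
After op 2 (undo): buf='(empty)' undo_depth=0 redo_depth=1
After op 3 (type): buf='dog' undo_depth=1 redo_depth=0
After op 4 (undo): buf='(empty)' undo_depth=0 redo_depth=1
After op 5 (type): buf='red' undo_depth=1 redo_depth=0
After op 6 (type): buf='redbar' undo_depth=2 redo_depth=0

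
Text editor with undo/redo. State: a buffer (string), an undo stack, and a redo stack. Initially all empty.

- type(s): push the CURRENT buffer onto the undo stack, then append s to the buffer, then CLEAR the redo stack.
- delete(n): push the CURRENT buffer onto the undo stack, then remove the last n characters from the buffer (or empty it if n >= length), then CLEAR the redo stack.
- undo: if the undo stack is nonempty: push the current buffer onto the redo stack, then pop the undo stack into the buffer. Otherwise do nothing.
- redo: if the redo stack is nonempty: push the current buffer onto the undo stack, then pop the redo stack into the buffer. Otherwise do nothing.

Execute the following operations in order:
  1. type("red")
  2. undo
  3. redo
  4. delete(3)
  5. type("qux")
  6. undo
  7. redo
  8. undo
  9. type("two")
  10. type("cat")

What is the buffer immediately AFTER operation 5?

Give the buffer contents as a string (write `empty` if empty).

Answer: qux

Derivation:
After op 1 (type): buf='red' undo_depth=1 redo_depth=0
After op 2 (undo): buf='(empty)' undo_depth=0 redo_depth=1
After op 3 (redo): buf='red' undo_depth=1 redo_depth=0
After op 4 (delete): buf='(empty)' undo_depth=2 redo_depth=0
After op 5 (type): buf='qux' undo_depth=3 redo_depth=0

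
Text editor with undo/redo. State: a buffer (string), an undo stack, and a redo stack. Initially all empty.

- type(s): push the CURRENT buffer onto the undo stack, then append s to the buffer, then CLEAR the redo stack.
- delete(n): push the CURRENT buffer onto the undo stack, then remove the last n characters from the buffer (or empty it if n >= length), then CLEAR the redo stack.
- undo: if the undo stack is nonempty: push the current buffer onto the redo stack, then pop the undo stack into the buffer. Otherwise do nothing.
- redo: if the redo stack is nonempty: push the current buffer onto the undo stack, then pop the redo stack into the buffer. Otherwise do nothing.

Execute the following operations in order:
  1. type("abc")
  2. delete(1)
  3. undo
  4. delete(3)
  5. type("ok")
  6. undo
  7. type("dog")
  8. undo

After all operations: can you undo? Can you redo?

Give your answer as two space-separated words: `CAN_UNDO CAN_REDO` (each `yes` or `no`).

After op 1 (type): buf='abc' undo_depth=1 redo_depth=0
After op 2 (delete): buf='ab' undo_depth=2 redo_depth=0
After op 3 (undo): buf='abc' undo_depth=1 redo_depth=1
After op 4 (delete): buf='(empty)' undo_depth=2 redo_depth=0
After op 5 (type): buf='ok' undo_depth=3 redo_depth=0
After op 6 (undo): buf='(empty)' undo_depth=2 redo_depth=1
After op 7 (type): buf='dog' undo_depth=3 redo_depth=0
After op 8 (undo): buf='(empty)' undo_depth=2 redo_depth=1

Answer: yes yes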